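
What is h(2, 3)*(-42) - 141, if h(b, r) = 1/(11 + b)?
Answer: -1875/13 ≈ -144.23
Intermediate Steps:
h(2, 3)*(-42) - 141 = -42/(11 + 2) - 141 = -42/13 - 141 = -1875/13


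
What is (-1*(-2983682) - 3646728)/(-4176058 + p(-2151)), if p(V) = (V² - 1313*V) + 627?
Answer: -663046/3275633 ≈ -0.20242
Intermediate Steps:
p(V) = 627 + V² - 1313*V
(-1*(-2983682) - 3646728)/(-4176058 + p(-2151)) = (-1*(-2983682) - 3646728)/(-4176058 + (627 + (-2151)² - 1313*(-2151))) = (2983682 - 3646728)/(-4176058 + (627 + 4626801 + 2824263)) = -663046/(-4176058 + 7451691) = -663046/3275633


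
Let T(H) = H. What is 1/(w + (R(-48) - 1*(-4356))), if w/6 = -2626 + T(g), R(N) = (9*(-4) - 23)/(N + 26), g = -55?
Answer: -22/258001 ≈ -8.5271e-5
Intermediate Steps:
R(N) = -59/(26 + N) (R(N) = (-36 - 23)/(26 + N) = -59/(26 + N))
w = -16086 (w = 6*(-2626 - 55) = 6*(-2681) = -16086)
1/(w + (R(-48) - 1*(-4356))) = 1/(-16086 + (-59/(26 - 48) - 1*(-4356))) = 1/(-16086 + (-59/(-22) + 4356)) = 1/(-16086 + (-59*(-1/22) + 4356)) = 1/(-16086 + (59/22 + 4356)) = 1/(-16086 + 95891/22) = 1/(-258001/22) = -22/258001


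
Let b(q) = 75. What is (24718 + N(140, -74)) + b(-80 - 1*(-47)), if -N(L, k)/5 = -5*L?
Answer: 28293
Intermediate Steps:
N(L, k) = 25*L (N(L, k) = -(-25)*L = 25*L)
(24718 + N(140, -74)) + b(-80 - 1*(-47)) = (24718 + 25*140) + 75 = (24718 + 3500) + 75 = 28218 + 75 = 28293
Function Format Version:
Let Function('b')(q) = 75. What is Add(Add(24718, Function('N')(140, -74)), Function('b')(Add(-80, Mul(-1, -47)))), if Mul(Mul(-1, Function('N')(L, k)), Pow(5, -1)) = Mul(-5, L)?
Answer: 28293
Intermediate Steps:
Function('N')(L, k) = Mul(25, L) (Function('N')(L, k) = Mul(-5, Mul(-5, L)) = Mul(25, L))
Add(Add(24718, Function('N')(140, -74)), Function('b')(Add(-80, Mul(-1, -47)))) = Add(Add(24718, Mul(25, 140)), 75) = Add(Add(24718, 3500), 75) = Add(28218, 75) = 28293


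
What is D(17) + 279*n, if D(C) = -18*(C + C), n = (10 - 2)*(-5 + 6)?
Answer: 1620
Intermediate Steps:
n = 8 (n = 8*1 = 8)
D(C) = -36*C
D(17) + 279*n = -36*17 + 279*8 = -612 + 2232 = 1620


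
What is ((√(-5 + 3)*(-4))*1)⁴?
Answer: 1024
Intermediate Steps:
((√(-5 + 3)*(-4))*1)⁴ = ((√(-2)*(-4))*1)⁴ = (((I*√2)*(-4))*1)⁴ = (-4*I*√2*1)⁴ = (-4*I*√2)⁴ = 1024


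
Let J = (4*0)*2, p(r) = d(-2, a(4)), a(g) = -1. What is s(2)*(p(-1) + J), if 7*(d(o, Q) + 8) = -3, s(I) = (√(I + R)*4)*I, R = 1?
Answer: -472*√3/7 ≈ -116.79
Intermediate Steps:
s(I) = 4*I*√(1 + I) (s(I) = (√(I + 1)*4)*I = (√(1 + I)*4)*I = (4*√(1 + I))*I = 4*I*√(1 + I))
d(o, Q) = -59/7 (d(o, Q) = -8 + (⅐)*(-3) = -8 - 3/7 = -59/7)
p(r) = -59/7
J = 0 (J = 0*2 = 0)
s(2)*(p(-1) + J) = (4*2*√(1 + 2))*(-59/7 + 0) = (4*2*√3)*(-59/7) = (8*√3)*(-59/7) = -472*√3/7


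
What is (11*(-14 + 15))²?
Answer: 121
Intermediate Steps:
(11*(-14 + 15))² = (11*1)² = 11² = 121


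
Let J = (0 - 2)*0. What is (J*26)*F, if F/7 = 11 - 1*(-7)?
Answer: 0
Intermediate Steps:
J = 0 (J = -2*0 = 0)
F = 126 (F = 7*(11 - 1*(-7)) = 7*(11 + 7) = 7*18 = 126)
(J*26)*F = (0*26)*126 = 0*126 = 0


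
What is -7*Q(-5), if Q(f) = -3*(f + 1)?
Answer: -84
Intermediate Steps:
Q(f) = -3 - 3*f (Q(f) = -3*(1 + f) = -3 - 3*f)
-7*Q(-5) = -7*(-3 - 3*(-5)) = -7*(-3 + 15) = -7*12 = -84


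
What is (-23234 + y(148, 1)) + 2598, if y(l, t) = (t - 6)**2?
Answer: -20611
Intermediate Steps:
y(l, t) = (-6 + t)**2
(-23234 + y(148, 1)) + 2598 = (-23234 + (-6 + 1)**2) + 2598 = (-23234 + (-5)**2) + 2598 = (-23234 + 25) + 2598 = -23209 + 2598 = -20611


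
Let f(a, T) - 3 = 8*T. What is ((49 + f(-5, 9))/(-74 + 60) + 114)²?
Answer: 541696/49 ≈ 11055.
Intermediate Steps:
f(a, T) = 3 + 8*T
((49 + f(-5, 9))/(-74 + 60) + 114)² = ((49 + (3 + 8*9))/(-74 + 60) + 114)² = ((49 + (3 + 72))/(-14) + 114)² = ((49 + 75)*(-1/14) + 114)² = (124*(-1/14) + 114)² = (-62/7 + 114)² = (736/7)² = 541696/49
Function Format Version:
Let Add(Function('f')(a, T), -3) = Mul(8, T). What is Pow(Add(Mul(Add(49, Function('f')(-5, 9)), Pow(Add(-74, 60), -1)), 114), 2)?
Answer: Rational(541696, 49) ≈ 11055.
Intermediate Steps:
Function('f')(a, T) = Add(3, Mul(8, T))
Pow(Add(Mul(Add(49, Function('f')(-5, 9)), Pow(Add(-74, 60), -1)), 114), 2) = Pow(Add(Mul(Add(49, Add(3, Mul(8, 9))), Pow(Add(-74, 60), -1)), 114), 2) = Pow(Add(Mul(Add(49, Add(3, 72)), Pow(-14, -1)), 114), 2) = Pow(Add(Mul(Add(49, 75), Rational(-1, 14)), 114), 2) = Pow(Add(Mul(124, Rational(-1, 14)), 114), 2) = Pow(Add(Rational(-62, 7), 114), 2) = Pow(Rational(736, 7), 2) = Rational(541696, 49)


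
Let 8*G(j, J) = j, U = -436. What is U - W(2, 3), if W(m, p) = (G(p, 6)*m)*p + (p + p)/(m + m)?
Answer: -1759/4 ≈ -439.75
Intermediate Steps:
G(j, J) = j/8
W(m, p) = p/m + m*p²/8 (W(m, p) = ((p/8)*m)*p + (p + p)/(m + m) = (m*p/8)*p + (2*p)/((2*m)) = m*p²/8 + (2*p)*(1/(2*m)) = m*p²/8 + p/m = p/m + m*p²/8)
U - W(2, 3) = -436 - (3/2 + (⅛)*2*3²) = -436 - (3*(½) + (⅛)*2*9) = -436 - (3/2 + 9/4) = -436 - 1*15/4 = -436 - 15/4 = -1759/4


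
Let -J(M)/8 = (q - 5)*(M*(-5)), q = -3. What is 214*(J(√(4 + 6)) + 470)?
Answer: 100580 - 68480*√10 ≈ -1.1597e+5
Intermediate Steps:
J(M) = -320*M (J(M) = -8*(-3 - 5)*M*(-5) = -(-64)*(-5*M) = -320*M)
214*(J(√(4 + 6)) + 470) = 214*(-320*√(4 + 6) + 470) = 214*(-320*√10 + 470) = 214*(470 - 320*√10) = 100580 - 68480*√10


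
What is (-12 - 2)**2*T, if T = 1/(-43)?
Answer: -196/43 ≈ -4.5581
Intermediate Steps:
T = -1/43 ≈ -0.023256
(-12 - 2)**2*T = (-12 - 2)**2*(-1/43) = (-14)**2*(-1/43) = 196*(-1/43) = -196/43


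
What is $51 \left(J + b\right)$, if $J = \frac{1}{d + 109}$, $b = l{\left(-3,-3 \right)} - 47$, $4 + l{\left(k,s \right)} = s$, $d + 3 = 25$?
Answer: $- \frac{360723}{131} \approx -2753.6$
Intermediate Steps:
$d = 22$ ($d = -3 + 25 = 22$)
$l{\left(k,s \right)} = -4 + s$
$b = -54$ ($b = \left(-4 - 3\right) - 47 = -7 - 47 = -54$)
$J = \frac{1}{131}$ ($J = \frac{1}{22 + 109} = \frac{1}{131} \approx 0.0076336$)
$51 \left(J + b\right) = 51 \left(\frac{1}{131} - 54\right) = 51 \left(- \frac{7073}{131}\right) = - \frac{360723}{131}$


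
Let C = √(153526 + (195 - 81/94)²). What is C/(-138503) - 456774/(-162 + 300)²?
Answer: -76129/3174 - √1689581737/13019282 ≈ -23.988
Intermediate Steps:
C = √1689581737/94 (C = √(153526 + (195 - 81*1/94)²) = √(153526 + (195 - 81/94)²) = √(153526 + (18249/94)²) = √(153526 + 333026001/8836) = √(1689581737/8836) = √1689581737/94 ≈ 437.28)
C/(-138503) - 456774/(-162 + 300)² = (√1689581737/94)/(-138503) - 456774/(-162 + 300)² = (√1689581737/94)*(-1/138503) - 456774/(138²) = -√1689581737/13019282 - 456774/19044 = -√1689581737/13019282 - 456774*1/19044 = -√1689581737/13019282 - 76129/3174 = -76129/3174 - √1689581737/13019282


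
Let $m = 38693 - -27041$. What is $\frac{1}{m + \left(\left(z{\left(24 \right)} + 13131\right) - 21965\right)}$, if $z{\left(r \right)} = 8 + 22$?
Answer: $\frac{1}{56930} \approx 1.7565 \cdot 10^{-5}$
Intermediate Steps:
$z{\left(r \right)} = 30$
$m = 65734$ ($m = 38693 + 27041 = 65734$)
$\frac{1}{m + \left(\left(z{\left(24 \right)} + 13131\right) - 21965\right)} = \frac{1}{65734 + \left(\left(30 + 13131\right) - 21965\right)} = \frac{1}{65734 + \left(13161 - 21965\right)} = \frac{1}{65734 - 8804} = \frac{1}{56930}$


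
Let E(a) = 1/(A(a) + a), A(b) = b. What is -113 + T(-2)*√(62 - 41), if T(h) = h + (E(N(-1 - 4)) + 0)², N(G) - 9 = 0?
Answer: -113 - 647*√21/324 ≈ -122.15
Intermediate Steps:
N(G) = 9 (N(G) = 9 + 0 = 9)
E(a) = 1/(2*a) (E(a) = 1/(a + a) = 1/(2*a))
T(h) = 1/324 + h (T(h) = h + ((½)/9 + 0)² = h + ((½)*(⅑) + 0)² = h + (1/18 + 0)² = h + (1/18)² = h + 1/324 = 1/324 + h)
-113 + T(-2)*√(62 - 41) = -113 + (1/324 - 2)*√(62 - 41) = -113 - 647*√21/324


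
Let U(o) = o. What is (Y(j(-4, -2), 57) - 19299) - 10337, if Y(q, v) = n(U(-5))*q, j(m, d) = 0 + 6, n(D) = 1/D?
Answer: -148186/5 ≈ -29637.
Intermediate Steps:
j(m, d) = 6
Y(q, v) = -q/5 (Y(q, v) = q/(-5) = -q/5)
(Y(j(-4, -2), 57) - 19299) - 10337 = (-⅕*6 - 19299) - 10337 = (-6/5 - 19299) - 10337 = -96501/5 - 10337 = -148186/5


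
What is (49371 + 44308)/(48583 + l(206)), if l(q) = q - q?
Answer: 93679/48583 ≈ 1.9282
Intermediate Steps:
l(q) = 0
(49371 + 44308)/(48583 + l(206)) = (49371 + 44308)/(48583 + 0) = 93679/48583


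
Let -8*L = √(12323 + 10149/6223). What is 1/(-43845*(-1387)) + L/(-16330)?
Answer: 1/60813015 + √9740414606/116138960 ≈ 0.00084980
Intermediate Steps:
L = -√9740414606/7112 (L = -√(12323 + 10149/6223)/8 = -√9740414606/7112 ≈ -13.877)
1/(-43845*(-1387)) + L/(-16330) = 1/(-43845*(-1387)) - √9740414606/7112/(-16330) = -1/43845*(-1/1387) - √9740414606/7112*(-1/16330) = 1/60813015 + √9740414606/116138960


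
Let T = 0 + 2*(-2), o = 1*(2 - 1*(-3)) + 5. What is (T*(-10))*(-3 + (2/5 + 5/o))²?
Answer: 882/5 ≈ 176.40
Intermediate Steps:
o = 10 (o = 1*(2 + 3) + 5 = 1*5 + 5 = 5 + 5 = 10)
T = -4 (T = 0 - 4 = -4)
(T*(-10))*(-3 + (2/5 + 5/o))² = (-4*(-10))*(-3 + (2/5 + 5/10))² = 40*(-3 + (2*(⅕) + 5*(⅒)))² = 40*(-3 + (⅖ + ½))² = 40*(-3 + 9/10)² = 40*(-21/10)² = 40*(441/100) = 882/5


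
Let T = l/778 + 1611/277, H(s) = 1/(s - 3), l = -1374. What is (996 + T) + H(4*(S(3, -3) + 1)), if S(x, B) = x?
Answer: 1400966537/1400789 ≈ 1000.1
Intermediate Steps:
H(s) = 1/(-3 + s)
T = 436380/107753 (T = -1374/778 + 1611/277 = -1374*1/778 + 1611*(1/277) = -687/389 + 1611/277 = 436380/107753 ≈ 4.0498)
(996 + T) + H(4*(S(3, -3) + 1)) = (996 + 436380/107753) + 1/(-3 + 4*(3 + 1)) = 107758368/107753 + 1/(-3 + 4*4) = 107758368/107753 + 1/(-3 + 16) = 107758368/107753 + 1/13 = 1400966537/1400789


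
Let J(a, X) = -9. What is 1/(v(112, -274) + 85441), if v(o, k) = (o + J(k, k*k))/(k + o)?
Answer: 162/13841339 ≈ 1.1704e-5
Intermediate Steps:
v(o, k) = (-9 + o)/(k + o) (v(o, k) = (o - 9)/(k + o) = (-9 + o)/(k + o))
1/(v(112, -274) + 85441) = 1/((-9 + 112)/(-274 + 112) + 85441) = 1/(103/(-162) + 85441) = 1/(-1/162*103 + 85441) = 1/(-103/162 + 85441) = 1/(13841339/162) = 162/13841339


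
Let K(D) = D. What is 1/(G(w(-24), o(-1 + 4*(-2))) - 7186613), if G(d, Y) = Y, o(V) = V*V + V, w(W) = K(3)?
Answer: -1/7186541 ≈ -1.3915e-7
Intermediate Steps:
w(W) = 3
o(V) = V + V**2 (o(V) = V**2 + V = V + V**2)
1/(G(w(-24), o(-1 + 4*(-2))) - 7186613) = 1/((-1 + 4*(-2))*(1 + (-1 + 4*(-2))) - 7186613) = 1/((-1 - 8)*(1 + (-1 - 8)) - 7186613) = 1/(-9*(1 - 9) - 7186613) = 1/(-9*(-8) - 7186613) = 1/(72 - 7186613) = 1/(-7186541) = -1/7186541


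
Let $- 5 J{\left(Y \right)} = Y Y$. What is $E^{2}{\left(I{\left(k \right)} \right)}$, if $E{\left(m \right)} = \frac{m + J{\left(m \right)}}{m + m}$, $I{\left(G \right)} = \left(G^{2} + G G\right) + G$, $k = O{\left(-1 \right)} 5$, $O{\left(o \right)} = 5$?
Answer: $16129$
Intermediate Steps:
$J{\left(Y \right)} = - \frac{Y^{2}}{5}$ ($J{\left(Y \right)} = - \frac{Y Y}{5} = - \frac{Y^{2}}{5}$)
$k = 25$ ($k = 5 \cdot 5 = 25$)
$I{\left(G \right)} = G + 2 G^{2}$ ($I{\left(G \right)} = \left(G^{2} + G^{2}\right) + G = 2 G^{2} + G = G + 2 G^{2}$)
$E{\left(m \right)} = \frac{m - \frac{m^{2}}{5}}{2 m}$ ($E{\left(m \right)} = \frac{m - \frac{m^{2}}{5}}{m + m} = \frac{m - \frac{m^{2}}{5}}{2 m}$)
$E^{2}{\left(I{\left(k \right)} \right)} = \left(\frac{1}{2} - \frac{25 \left(1 + 2 \cdot 25\right)}{10}\right)^{2} = \left(\frac{1}{2} - \frac{25 \left(1 + 50\right)}{10}\right)^{2} = \left(\frac{1}{2} - \frac{25 \cdot 51}{10}\right)^{2} = \left(\frac{1}{2} - \frac{255}{2}\right)^{2} = \left(-127\right)^{2} = 16129$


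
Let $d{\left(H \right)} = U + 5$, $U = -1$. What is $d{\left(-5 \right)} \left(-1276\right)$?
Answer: $-5104$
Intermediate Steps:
$d{\left(H \right)} = 4$ ($d{\left(H \right)} = -1 + 5 = 4$)
$d{\left(-5 \right)} \left(-1276\right) = 4 \left(-1276\right) = -5104$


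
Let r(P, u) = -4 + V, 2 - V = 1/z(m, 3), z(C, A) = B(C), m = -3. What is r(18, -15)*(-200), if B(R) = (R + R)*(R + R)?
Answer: 3650/9 ≈ 405.56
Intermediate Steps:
B(R) = 4*R² (B(R) = (2*R)*(2*R) = 4*R²)
z(C, A) = 4*C²
V = 71/36 (V = 2 - 1/(4*(-3)²) = 2 - 1/(4*9) = 2 - 1/36 = 71/36 ≈ 1.9722)
r(P, u) = -73/36 (r(P, u) = -4 + 71/36 = -73/36)
r(18, -15)*(-200) = -73/36*(-200) = 3650/9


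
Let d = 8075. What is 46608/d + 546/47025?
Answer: 1541158/266475 ≈ 5.7835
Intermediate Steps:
46608/d + 546/47025 = 46608/8075 + 546/47025 = 46608*(1/8075) + 546*(1/47025) = 46608/8075 + 182/15675 = 1541158/266475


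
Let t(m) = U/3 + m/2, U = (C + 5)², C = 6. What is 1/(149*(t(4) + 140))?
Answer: 3/81503 ≈ 3.6808e-5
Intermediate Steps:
U = 121 (U = (6 + 5)² = 11² = 121)
t(m) = 121/3 + m/2
1/(149*(t(4) + 140)) = 1/(149*((121/3 + (½)*4) + 140)) = 1/(149*((121/3 + 2) + 140)) = 1/(149*(127/3 + 140)) = 1/(149*(547/3)) = 1/(81503/3) = 3/81503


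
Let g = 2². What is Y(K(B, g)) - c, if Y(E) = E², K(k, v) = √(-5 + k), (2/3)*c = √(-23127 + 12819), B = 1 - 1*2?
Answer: -6 - 3*I*√2577 ≈ -6.0 - 152.29*I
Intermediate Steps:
g = 4
B = -1 (B = 1 - 2 = -1)
c = 3*I*√2577 (c = 3*√(-23127 + 12819)/2 = 3*√(-10308)/2 = 3*(2*I*√2577)/2 = 3*I*√2577 ≈ 152.29*I)
Y(K(B, g)) - c = (√(-5 - 1))² - 3*I*√2577 = (√(-6))² - 3*I*√2577 = (I*√6)² - 3*I*√2577 = -6 - 3*I*√2577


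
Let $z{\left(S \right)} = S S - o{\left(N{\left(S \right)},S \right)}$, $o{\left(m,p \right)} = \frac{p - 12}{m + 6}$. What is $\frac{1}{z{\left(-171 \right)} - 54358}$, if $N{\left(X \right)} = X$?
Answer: $- \frac{55}{1381496} \approx -3.9812 \cdot 10^{-5}$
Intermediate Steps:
$o{\left(m,p \right)} = \frac{-12 + p}{6 + m}$
$z{\left(S \right)} = S^{2} - \frac{-12 + S}{6 + S}$ ($z{\left(S \right)} = S S - \frac{-12 + S}{6 + S} = S^{2} - \frac{-12 + S}{6 + S}$)
$\frac{1}{z{\left(-171 \right)} - 54358} = \frac{1}{\frac{12 - -171 + \left(-171\right)^{2} \left(6 - 171\right)}{6 - 171} - 54358} = \frac{1}{\frac{12 + 171 + 29241 \left(-165\right)}{-165} - 54358} = \frac{1}{- \frac{12 + 171 - 4824765}{165} - 54358} = \frac{1}{\left(- \frac{1}{165}\right) \left(-4824582\right) - 54358} = \frac{1}{\frac{1608194}{55} - 54358} = \frac{1}{- \frac{1381496}{55}} = - \frac{55}{1381496}$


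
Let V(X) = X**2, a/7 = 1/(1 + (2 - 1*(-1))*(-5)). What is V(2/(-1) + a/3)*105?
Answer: 5915/12 ≈ 492.92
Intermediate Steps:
a = -1/2 (a = 7/(1 + (2 - 1*(-1))*(-5)) = 7/(1 + (2 + 1)*(-5)) = 7/(1 + 3*(-5)) = 7/(1 - 15) = 7/(-14) = 7*(-1/14) = -1/2 ≈ -0.50000)
V(2/(-1) + a/3)*105 = (2/(-1) - 1/2/3)**2*105 = (2*(-1) - 1/2*1/3)**2*105 = (-2 - 1/6)**2*105 = (-13/6)**2*105 = (169/36)*105 = 5915/12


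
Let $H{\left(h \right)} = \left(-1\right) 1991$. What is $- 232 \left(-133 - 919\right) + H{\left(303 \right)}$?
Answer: $242073$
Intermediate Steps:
$H{\left(h \right)} = -1991$
$- 232 \left(-133 - 919\right) + H{\left(303 \right)} = - 232 \left(-133 - 919\right) - 1991 = \left(-232\right) \left(-1052\right) - 1991 = 244064 - 1991 = 242073$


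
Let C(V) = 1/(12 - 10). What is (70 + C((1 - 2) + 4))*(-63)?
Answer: -8883/2 ≈ -4441.5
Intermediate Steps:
C(V) = ½ (C(V) = 1/2 = ½)
(70 + C((1 - 2) + 4))*(-63) = (70 + ½)*(-63) = (141/2)*(-63) = -8883/2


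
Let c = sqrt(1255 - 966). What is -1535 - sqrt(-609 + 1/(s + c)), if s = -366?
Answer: -1535 - I*sqrt(74177158)/349 ≈ -1535.0 - 24.678*I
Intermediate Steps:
c = 17 (c = sqrt(289) = 17)
-1535 - sqrt(-609 + 1/(s + c)) = -1535 - sqrt(-609 + 1/(-366 + 17)) = -1535 - sqrt(-609 + 1/(-349)) = -1535 - sqrt(-609 - 1/349) = -1535 - sqrt(-212542/349) = -1535 - I*sqrt(74177158)/349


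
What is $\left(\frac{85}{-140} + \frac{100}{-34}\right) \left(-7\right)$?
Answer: $\frac{1689}{68} \approx 24.838$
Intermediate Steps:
$\left(\frac{85}{-140} + \frac{100}{-34}\right) \left(-7\right) = \left(85 \left(- \frac{1}{140}\right) + 100 \left(- \frac{1}{34}\right)\right) \left(-7\right) = \left(- \frac{17}{28} - \frac{50}{17}\right) \left(-7\right) = \left(- \frac{1689}{476}\right) \left(-7\right) = \frac{1689}{68}$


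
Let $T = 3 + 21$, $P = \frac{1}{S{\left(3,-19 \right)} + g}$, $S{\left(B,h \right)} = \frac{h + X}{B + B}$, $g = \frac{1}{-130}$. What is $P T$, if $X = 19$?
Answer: $-3120$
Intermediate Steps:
$g = - \frac{1}{130} \approx -0.0076923$
$S{\left(B,h \right)} = \frac{19 + h}{2 B}$ ($S{\left(B,h \right)} = \frac{h + 19}{B + B} = \frac{19 + h}{2 B}$)
$P = -130$ ($P = \frac{1}{\frac{19 - 19}{2 \cdot 3} - \frac{1}{130}} = \frac{1}{\frac{1}{2} \cdot \frac{1}{3} \cdot 0 - \frac{1}{130}} = \frac{1}{0 - \frac{1}{130}} = \frac{1}{- \frac{1}{130}} = -130$)
$T = 24$
$P T = \left(-130\right) 24 = -3120$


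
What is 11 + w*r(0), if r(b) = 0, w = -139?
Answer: 11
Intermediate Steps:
11 + w*r(0) = 11 - 139*0 = 11 + 0 = 11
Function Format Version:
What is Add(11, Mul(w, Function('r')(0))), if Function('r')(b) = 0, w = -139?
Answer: 11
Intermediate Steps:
Add(11, Mul(w, Function('r')(0))) = Add(11, Mul(-139, 0)) = Add(11, 0) = 11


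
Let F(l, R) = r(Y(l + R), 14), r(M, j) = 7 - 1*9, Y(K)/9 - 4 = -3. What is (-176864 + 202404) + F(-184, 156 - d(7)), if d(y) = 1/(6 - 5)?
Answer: 25538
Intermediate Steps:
d(y) = 1 (d(y) = 1/1 = 1)
Y(K) = 9 (Y(K) = 36 + 9*(-3) = 36 - 27 = 9)
r(M, j) = -2 (r(M, j) = 7 - 9 = -2)
F(l, R) = -2
(-176864 + 202404) + F(-184, 156 - d(7)) = (-176864 + 202404) - 2 = 25540 - 2 = 25538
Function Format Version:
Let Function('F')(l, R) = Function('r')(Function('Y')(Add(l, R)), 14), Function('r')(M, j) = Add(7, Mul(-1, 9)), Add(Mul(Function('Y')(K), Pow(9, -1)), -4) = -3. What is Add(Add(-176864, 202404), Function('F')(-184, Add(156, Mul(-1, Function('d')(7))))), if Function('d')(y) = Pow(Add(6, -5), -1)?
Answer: 25538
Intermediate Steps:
Function('d')(y) = 1 (Function('d')(y) = Pow(1, -1) = 1)
Function('Y')(K) = 9 (Function('Y')(K) = Add(36, Mul(9, -3)) = Add(36, -27) = 9)
Function('r')(M, j) = -2 (Function('r')(M, j) = Add(7, -9) = -2)
Function('F')(l, R) = -2
Add(Add(-176864, 202404), Function('F')(-184, Add(156, Mul(-1, Function('d')(7))))) = Add(Add(-176864, 202404), -2) = Add(25540, -2) = 25538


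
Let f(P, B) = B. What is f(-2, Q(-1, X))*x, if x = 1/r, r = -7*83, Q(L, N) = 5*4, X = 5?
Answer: -20/581 ≈ -0.034423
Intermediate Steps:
Q(L, N) = 20
r = -581
x = -1/581 (x = 1/(-581) = -1/581 ≈ -0.0017212)
f(-2, Q(-1, X))*x = 20*(-1/581) = -20/581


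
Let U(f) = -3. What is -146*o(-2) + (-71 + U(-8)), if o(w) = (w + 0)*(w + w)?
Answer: -1242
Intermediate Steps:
o(w) = 2*w² (o(w) = w*(2*w) = 2*w²)
-146*o(-2) + (-71 + U(-8)) = -292*(-2)² + (-71 - 3) = -292*4 - 74 = -146*8 - 74 = -1168 - 74 = -1242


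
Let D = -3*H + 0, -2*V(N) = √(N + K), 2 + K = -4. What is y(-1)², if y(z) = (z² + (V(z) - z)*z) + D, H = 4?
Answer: (24 - I*√7)²/4 ≈ 142.25 - 31.749*I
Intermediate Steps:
K = -6 (K = -2 - 4 = -6)
V(N) = -√(-6 + N)/2 (V(N) = -√(N - 6)/2 = -√(-6 + N)/2)
D = -12 (D = -3*4 + 0 = -12 + 0 = -12)
y(z) = -12 + z² + z*(-z - √(-6 + z)/2) (y(z) = (z² + (-√(-6 + z)/2 - z)*z) - 12 = (z² + (-z - √(-6 + z)/2)*z) - 12 = (z² + z*(-z - √(-6 + z)/2)) - 12 = -12 + z² + z*(-z - √(-6 + z)/2))
y(-1)² = (-12 - ½*(-1)*√(-6 - 1))² = (-12 - ½*(-1)*√(-7))² = (-12 - ½*(-1)*I*√7)² = (-12 + I*√7/2)²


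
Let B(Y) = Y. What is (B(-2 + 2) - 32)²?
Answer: 1024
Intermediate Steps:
(B(-2 + 2) - 32)² = ((-2 + 2) - 32)² = (0 - 32)² = (-32)² = 1024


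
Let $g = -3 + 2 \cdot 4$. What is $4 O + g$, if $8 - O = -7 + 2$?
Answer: $57$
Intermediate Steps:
$O = 13$ ($O = 8 - \left(-7 + 2\right) = 8 - -5 = 8 + 5 = 13$)
$g = 5$ ($g = -3 + 8 = 5$)
$4 O + g = 4 \cdot 13 + 5 = 52 + 5 = 57$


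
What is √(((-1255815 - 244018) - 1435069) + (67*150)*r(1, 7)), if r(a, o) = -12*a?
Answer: I*√3055502 ≈ 1748.0*I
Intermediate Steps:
√(((-1255815 - 244018) - 1435069) + (67*150)*r(1, 7)) = √(((-1255815 - 244018) - 1435069) + (67*150)*(-12*1)) = √((-1499833 - 1435069) + 10050*(-12)) = √(-2934902 - 120600) = √(-3055502) = I*√3055502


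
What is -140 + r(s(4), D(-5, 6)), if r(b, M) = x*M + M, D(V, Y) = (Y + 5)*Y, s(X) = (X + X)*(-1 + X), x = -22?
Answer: -1526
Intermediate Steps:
s(X) = 2*X*(-1 + X) (s(X) = (2*X)*(-1 + X) = 2*X*(-1 + X))
D(V, Y) = Y*(5 + Y) (D(V, Y) = (5 + Y)*Y = Y*(5 + Y))
r(b, M) = -21*M (r(b, M) = -22*M + M = -21*M)
-140 + r(s(4), D(-5, 6)) = -140 - 126*(5 + 6) = -140 - 126*11 = -140 - 21*66 = -140 - 1386 = -1526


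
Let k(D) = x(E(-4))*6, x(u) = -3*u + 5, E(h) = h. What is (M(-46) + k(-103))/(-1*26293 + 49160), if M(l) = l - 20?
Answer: 36/22867 ≈ 0.0015743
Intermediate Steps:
x(u) = 5 - 3*u
M(l) = -20 + l
k(D) = 102 (k(D) = (5 - 3*(-4))*6 = (5 + 12)*6 = 17*6 = 102)
(M(-46) + k(-103))/(-1*26293 + 49160) = ((-20 - 46) + 102)/(-1*26293 + 49160) = (-66 + 102)/(-26293 + 49160) = 36/22867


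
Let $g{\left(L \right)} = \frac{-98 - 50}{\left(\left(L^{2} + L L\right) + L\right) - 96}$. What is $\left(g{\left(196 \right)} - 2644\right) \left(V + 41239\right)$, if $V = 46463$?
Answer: $- \frac{1486609969826}{6411} \approx -2.3188 \cdot 10^{8}$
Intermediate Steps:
$g{\left(L \right)} = - \frac{148}{-96 + L + 2 L^{2}}$ ($g{\left(L \right)} = - \frac{148}{\left(\left(L^{2} + L^{2}\right) + L\right) - 96} = - \frac{148}{\left(2 L^{2} + L\right) - 96} = - \frac{148}{\left(L + 2 L^{2}\right) - 96} = - \frac{148}{-96 + L + 2 L^{2}}$)
$\left(g{\left(196 \right)} - 2644\right) \left(V + 41239\right) = \left(- \frac{148}{-96 + 196 + 2 \cdot 196^{2}} - 2644\right) \left(46463 + 41239\right) = \left(- \frac{148}{-96 + 196 + 2 \cdot 38416} - 2644\right) 87702 = \left(- \frac{148}{-96 + 196 + 76832} - 2644\right) 87702 = \left(- \frac{148}{76932} - 2644\right) 87702 = \left(\left(-148\right) \frac{1}{76932} - 2644\right) 87702 = \left(- \frac{37}{19233} - 2644\right) 87702 = \left(- \frac{50852089}{19233}\right) 87702 = - \frac{1486609969826}{6411}$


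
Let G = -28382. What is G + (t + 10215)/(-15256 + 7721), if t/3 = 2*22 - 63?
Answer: -213868528/7535 ≈ -28383.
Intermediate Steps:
t = -57 (t = 3*(2*22 - 63) = 3*(44 - 63) = 3*(-19) = -57)
G + (t + 10215)/(-15256 + 7721) = -28382 + (-57 + 10215)/(-15256 + 7721) = -28382 + 10158/(-7535) = -28382 + 10158*(-1/7535) = -28382 - 10158/7535 = -213868528/7535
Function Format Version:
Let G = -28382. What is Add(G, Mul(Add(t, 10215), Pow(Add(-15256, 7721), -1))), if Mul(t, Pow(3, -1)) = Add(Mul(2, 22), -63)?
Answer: Rational(-213868528, 7535) ≈ -28383.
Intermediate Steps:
t = -57 (t = Mul(3, Add(Mul(2, 22), -63)) = Mul(3, Add(44, -63)) = Mul(3, -19) = -57)
Add(G, Mul(Add(t, 10215), Pow(Add(-15256, 7721), -1))) = Add(-28382, Mul(Add(-57, 10215), Pow(Add(-15256, 7721), -1))) = Add(-28382, Mul(10158, Pow(-7535, -1))) = Add(-28382, Mul(10158, Rational(-1, 7535))) = Add(-28382, Rational(-10158, 7535)) = Rational(-213868528, 7535)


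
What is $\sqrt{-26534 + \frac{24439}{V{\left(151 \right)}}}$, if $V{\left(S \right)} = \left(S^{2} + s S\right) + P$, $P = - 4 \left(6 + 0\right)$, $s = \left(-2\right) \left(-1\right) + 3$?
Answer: $\frac{i \sqrt{3673190177067}}{11766} \approx 162.89 i$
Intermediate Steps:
$s = 5$ ($s = 2 + 3 = 5$)
$P = -24$ ($P = \left(-4\right) 6 = -24$)
$V{\left(S \right)} = -24 + S^{2} + 5 S$ ($V{\left(S \right)} = \left(S^{2} + 5 S\right) - 24 = -24 + S^{2} + 5 S$)
$\sqrt{-26534 + \frac{24439}{V{\left(151 \right)}}} = \sqrt{-26534 + \frac{24439}{-24 + 151^{2} + 5 \cdot 151}} = \sqrt{-26534 + \frac{24439}{-24 + 22801 + 755}} = \sqrt{-26534 + \frac{24439}{23532}} = \sqrt{- \frac{624373649}{23532}} = \frac{i \sqrt{3673190177067}}{11766}$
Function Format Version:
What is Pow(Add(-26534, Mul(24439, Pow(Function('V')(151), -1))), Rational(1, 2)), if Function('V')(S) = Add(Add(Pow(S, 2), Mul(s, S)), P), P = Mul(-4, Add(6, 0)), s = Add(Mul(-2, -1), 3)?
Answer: Mul(Rational(1, 11766), I, Pow(3673190177067, Rational(1, 2))) ≈ Mul(162.89, I)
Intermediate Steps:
s = 5 (s = Add(2, 3) = 5)
P = -24 (P = Mul(-4, 6) = -24)
Function('V')(S) = Add(-24, Pow(S, 2), Mul(5, S)) (Function('V')(S) = Add(Add(Pow(S, 2), Mul(5, S)), -24) = Add(-24, Pow(S, 2), Mul(5, S)))
Pow(Add(-26534, Mul(24439, Pow(Function('V')(151), -1))), Rational(1, 2)) = Pow(Add(-26534, Mul(24439, Pow(Add(-24, Pow(151, 2), Mul(5, 151)), -1))), Rational(1, 2)) = Pow(Add(-26534, Mul(24439, Pow(Add(-24, 22801, 755), -1))), Rational(1, 2)) = Pow(Add(-26534, Mul(24439, Pow(23532, -1))), Rational(1, 2)) = Pow(Add(-26534, Mul(24439, Rational(1, 23532))), Rational(1, 2)) = Pow(Add(-26534, Rational(24439, 23532)), Rational(1, 2)) = Pow(Rational(-624373649, 23532), Rational(1, 2)) = Mul(Rational(1, 11766), I, Pow(3673190177067, Rational(1, 2)))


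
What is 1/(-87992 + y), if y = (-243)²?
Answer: -1/28943 ≈ -3.4551e-5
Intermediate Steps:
y = 59049
1/(-87992 + y) = 1/(-87992 + 59049) = 1/(-28943) = -1/28943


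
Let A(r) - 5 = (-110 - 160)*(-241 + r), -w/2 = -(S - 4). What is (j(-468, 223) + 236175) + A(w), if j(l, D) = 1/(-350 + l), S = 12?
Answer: 242888739/818 ≈ 2.9693e+5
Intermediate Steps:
w = 16 (w = -(-2)*(12 - 4) = -(-2)*8 = -2*(-8) = 16)
A(r) = 65075 - 270*r (A(r) = 5 + (-110 - 160)*(-241 + r) = 5 - 270*(-241 + r) = 5 + (65070 - 270*r) = 65075 - 270*r)
(j(-468, 223) + 236175) + A(w) = (1/(-350 - 468) + 236175) + (65075 - 270*16) = (1/(-818) + 236175) + (65075 - 4320) = (-1/818 + 236175) + 60755 = 193191149/818 + 60755 = 242888739/818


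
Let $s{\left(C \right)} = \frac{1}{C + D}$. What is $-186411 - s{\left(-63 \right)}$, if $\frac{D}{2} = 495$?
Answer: $- \frac{172802998}{927} \approx -1.8641 \cdot 10^{5}$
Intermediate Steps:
$D = 990$ ($D = 2 \cdot 495 = 990$)
$s{\left(C \right)} = \frac{1}{990 + C}$ ($s{\left(C \right)} = \frac{1}{C + 990} = \frac{1}{990 + C}$)
$-186411 - s{\left(-63 \right)} = -186411 - \frac{1}{990 - 63} = -186411 - \frac{1}{927} = - \frac{172802998}{927}$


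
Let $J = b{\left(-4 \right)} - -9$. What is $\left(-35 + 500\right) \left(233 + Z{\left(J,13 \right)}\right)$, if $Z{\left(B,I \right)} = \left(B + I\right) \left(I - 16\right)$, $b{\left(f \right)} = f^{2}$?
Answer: $55335$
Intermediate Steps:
$J = 25$ ($J = \left(-4\right)^{2} - -9 = 16 + 9 = 25$)
$Z{\left(B,I \right)} = \left(-16 + I\right) \left(B + I\right)$ ($Z{\left(B,I \right)} = \left(B + I\right) \left(-16 + I\right) = \left(-16 + I\right) \left(B + I\right)$)
$\left(-35 + 500\right) \left(233 + Z{\left(J,13 \right)}\right) = \left(-35 + 500\right) \left(233 + \left(13^{2} - 400 - 208 + 25 \cdot 13\right)\right) = 465 \left(233 + \left(169 - 400 - 208 + 325\right)\right) = 465 \left(233 - 114\right) = 465 \cdot 119 = 55335$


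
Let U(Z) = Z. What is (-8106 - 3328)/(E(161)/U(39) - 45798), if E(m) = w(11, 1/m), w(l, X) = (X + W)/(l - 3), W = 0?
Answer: 574352688/2300525135 ≈ 0.24966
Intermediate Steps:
w(l, X) = X/(-3 + l) (w(l, X) = (X + 0)/(l - 3) = X/(-3 + l))
E(m) = 1/(8*m) (E(m) = 1/(m*(-3 + 11)) = 1/(m*8) = (⅛)/m = 1/(8*m))
(-8106 - 3328)/(E(161)/U(39) - 45798) = (-8106 - 3328)/(((⅛)/161)/39 - 45798) = -11434/(((⅛)*(1/161))*(1/39) - 45798) = -11434/((1/1288)*(1/39) - 45798) = -11434/(1/50232 - 45798) = -11434/(-2300525135/50232) = -11434*(-50232/2300525135) = 574352688/2300525135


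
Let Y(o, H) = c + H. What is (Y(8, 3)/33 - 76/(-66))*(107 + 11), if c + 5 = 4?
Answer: 4720/33 ≈ 143.03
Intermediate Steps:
c = -1 (c = -5 + 4 = -1)
Y(o, H) = -1 + H
(Y(8, 3)/33 - 76/(-66))*(107 + 11) = ((-1 + 3)/33 - 76/(-66))*(107 + 11) = (2*(1/33) - 76*(-1/66))*118 = (2/33 + 38/33)*118 = (40/33)*118 = 4720/33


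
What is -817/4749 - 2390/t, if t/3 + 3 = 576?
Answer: -4251511/2721177 ≈ -1.5624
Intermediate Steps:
t = 1719 (t = -9 + 3*576 = -9 + 1728 = 1719)
-817/4749 - 2390/t = -817/4749 - 2390/1719 = -4251511/2721177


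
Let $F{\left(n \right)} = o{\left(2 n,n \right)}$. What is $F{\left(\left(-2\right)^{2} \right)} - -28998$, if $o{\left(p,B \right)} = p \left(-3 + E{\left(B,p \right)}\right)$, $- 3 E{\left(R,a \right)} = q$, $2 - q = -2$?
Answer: $\frac{86890}{3} \approx 28963.0$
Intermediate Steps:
$q = 4$ ($q = 2 - -2 = 2 + 2 = 4$)
$E{\left(R,a \right)} = - \frac{4}{3}$ ($E{\left(R,a \right)} = \left(- \frac{1}{3}\right) 4 = - \frac{4}{3}$)
$o{\left(p,B \right)} = - \frac{13 p}{3}$ ($o{\left(p,B \right)} = p \left(-3 - \frac{4}{3}\right) = p \left(- \frac{13}{3}\right) = - \frac{13 p}{3}$)
$F{\left(n \right)} = - \frac{26 n}{3}$ ($F{\left(n \right)} = - \frac{13 \cdot 2 n}{3} = - \frac{26 n}{3}$)
$F{\left(\left(-2\right)^{2} \right)} - -28998 = - \frac{26 \left(-2\right)^{2}}{3} - -28998 = \left(- \frac{26}{3}\right) 4 + 28998 = - \frac{104}{3} + 28998 = \frac{86890}{3}$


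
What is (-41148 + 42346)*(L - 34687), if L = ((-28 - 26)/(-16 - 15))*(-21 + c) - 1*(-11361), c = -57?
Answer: -871326964/31 ≈ -2.8107e+7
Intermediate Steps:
L = 347979/31 (L = ((-28 - 26)/(-16 - 15))*(-21 - 57) - 1*(-11361) = -54/(-31)*(-78) + 11361 = -54*(-1/31)*(-78) + 11361 = (54/31)*(-78) + 11361 = -4212/31 + 11361 = 347979/31 ≈ 11225.)
(-41148 + 42346)*(L - 34687) = (-41148 + 42346)*(347979/31 - 34687) = 1198*(-727318/31) = -871326964/31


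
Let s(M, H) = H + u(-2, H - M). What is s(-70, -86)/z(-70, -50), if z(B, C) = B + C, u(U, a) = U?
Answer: 11/15 ≈ 0.73333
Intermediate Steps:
s(M, H) = -2 + H (s(M, H) = H - 2 = -2 + H)
s(-70, -86)/z(-70, -50) = (-2 - 86)/(-70 - 50) = -88/(-120) = -88*(-1/120) = 11/15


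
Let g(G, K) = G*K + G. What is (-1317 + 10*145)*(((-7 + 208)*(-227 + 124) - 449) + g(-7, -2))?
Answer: -2812285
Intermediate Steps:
g(G, K) = G + G*K
(-1317 + 10*145)*(((-7 + 208)*(-227 + 124) - 449) + g(-7, -2)) = (-1317 + 10*145)*(((-7 + 208)*(-227 + 124) - 449) - 7*(1 - 2)) = (-1317 + 1450)*((201*(-103) - 449) - 7*(-1)) = 133*((-20703 - 449) + 7) = 133*(-21152 + 7) = 133*(-21145) = -2812285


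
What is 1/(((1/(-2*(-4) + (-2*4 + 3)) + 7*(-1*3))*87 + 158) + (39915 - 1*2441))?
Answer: 1/35834 ≈ 2.7906e-5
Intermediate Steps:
1/(((1/(-2*(-4) + (-2*4 + 3)) + 7*(-1*3))*87 + 158) + (39915 - 1*2441)) = 1/(((1/(8 + (-8 + 3)) + 7*(-3))*87 + 158) + (39915 - 2441)) = 1/(((1/(8 - 5) - 21)*87 + 158) + 37474) = 1/(((1/3 - 21)*87 + 158) + 37474) = 1/(((⅓ - 21)*87 + 158) + 37474) = 1/((-62/3*87 + 158) + 37474) = 1/((-1798 + 158) + 37474) = 1/(-1640 + 37474) = 1/35834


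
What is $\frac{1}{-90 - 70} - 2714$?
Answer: $- \frac{434241}{160} \approx -2714.0$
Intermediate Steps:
$\frac{1}{-90 - 70} - 2714 = \frac{1}{-160} - 2714 = - \frac{1}{160} - 2714 = - \frac{434241}{160}$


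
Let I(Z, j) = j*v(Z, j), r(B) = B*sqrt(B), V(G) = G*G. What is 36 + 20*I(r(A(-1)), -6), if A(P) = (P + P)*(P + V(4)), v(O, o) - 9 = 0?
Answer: -1044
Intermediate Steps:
v(O, o) = 9 (v(O, o) = 9 + 0 = 9)
V(G) = G**2
A(P) = 2*P*(16 + P) (A(P) = (P + P)*(P + 4**2) = (2*P)*(P + 16) = (2*P)*(16 + P) = 2*P*(16 + P))
r(B) = B**(3/2)
I(Z, j) = 9*j (I(Z, j) = j*9 = 9*j)
36 + 20*I(r(A(-1)), -6) = 36 + 20*(9*(-6)) = 36 + 20*(-54) = 36 - 1080 = -1044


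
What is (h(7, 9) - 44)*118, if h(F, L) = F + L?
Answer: -3304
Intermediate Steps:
(h(7, 9) - 44)*118 = ((7 + 9) - 44)*118 = (16 - 44)*118 = -28*118 = -3304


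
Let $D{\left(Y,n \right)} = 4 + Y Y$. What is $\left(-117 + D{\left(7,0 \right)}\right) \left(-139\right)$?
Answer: $8896$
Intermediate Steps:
$D{\left(Y,n \right)} = 4 + Y^{2}$
$\left(-117 + D{\left(7,0 \right)}\right) \left(-139\right) = \left(-117 + \left(4 + 7^{2}\right)\right) \left(-139\right) = \left(-117 + \left(4 + 49\right)\right) \left(-139\right) = \left(-117 + 53\right) \left(-139\right) = \left(-64\right) \left(-139\right) = 8896$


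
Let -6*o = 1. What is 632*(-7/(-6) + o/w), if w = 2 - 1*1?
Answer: 632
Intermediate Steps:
o = -⅙ (o = -⅙*1 = -⅙ ≈ -0.16667)
w = 1 (w = 2 - 1 = 1)
632*(-7/(-6) + o/w) = 632*(-7/(-6) - ⅙/1) = 632*(-7*(-⅙) - ⅙*1) = 632*(7/6 - ⅙) = 632*1 = 632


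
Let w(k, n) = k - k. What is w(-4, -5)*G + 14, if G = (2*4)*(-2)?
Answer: 14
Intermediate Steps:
w(k, n) = 0
G = -16 (G = 8*(-2) = -16)
w(-4, -5)*G + 14 = 0*(-16) + 14 = 0 + 14 = 14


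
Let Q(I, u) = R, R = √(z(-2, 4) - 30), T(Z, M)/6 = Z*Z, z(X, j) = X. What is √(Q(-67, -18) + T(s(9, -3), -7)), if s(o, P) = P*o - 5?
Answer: 2*√(1536 + I*√2) ≈ 78.384 + 0.036084*I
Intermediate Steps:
s(o, P) = -5 + P*o
T(Z, M) = 6*Z² (T(Z, M) = 6*(Z*Z) = 6*Z²)
R = 4*I*√2 (R = √(-2 - 30) = √(-32) = 4*I*√2 ≈ 5.6569*I)
Q(I, u) = 4*I*√2
√(Q(-67, -18) + T(s(9, -3), -7)) = √(4*I*√2 + 6*(-5 - 3*9)²) = √(4*I*√2 + 6*(-5 - 27)²) = √(4*I*√2 + 6*(-32)²) = √(4*I*√2 + 6*1024) = √(4*I*√2 + 6144) = √(6144 + 4*I*√2)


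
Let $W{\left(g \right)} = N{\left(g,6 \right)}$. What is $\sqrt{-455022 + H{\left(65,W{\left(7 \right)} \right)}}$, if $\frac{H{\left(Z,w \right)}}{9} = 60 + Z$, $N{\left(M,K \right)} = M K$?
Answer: $3 i \sqrt{50433} \approx 673.72 i$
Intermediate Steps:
$N{\left(M,K \right)} = K M$
$W{\left(g \right)} = 6 g$
$H{\left(Z,w \right)} = 540 + 9 Z$ ($H{\left(Z,w \right)} = 9 \left(60 + Z\right) = 540 + 9 Z$)
$\sqrt{-455022 + H{\left(65,W{\left(7 \right)} \right)}} = \sqrt{-455022 + \left(540 + 9 \cdot 65\right)} = \sqrt{-455022 + \left(540 + 585\right)} = \sqrt{-455022 + 1125} = \sqrt{-453897} = 3 i \sqrt{50433}$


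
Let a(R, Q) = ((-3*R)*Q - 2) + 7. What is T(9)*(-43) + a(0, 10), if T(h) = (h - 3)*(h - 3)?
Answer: -1543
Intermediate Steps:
T(h) = (-3 + h)² (T(h) = (-3 + h)*(-3 + h) = (-3 + h)²)
a(R, Q) = 5 - 3*Q*R (a(R, Q) = (-3*Q*R - 2) + 7 = (-2 - 3*Q*R) + 7 = 5 - 3*Q*R)
T(9)*(-43) + a(0, 10) = (-3 + 9)²*(-43) + (5 - 3*10*0) = 6²*(-43) + (5 + 0) = 36*(-43) + 5 = -1548 + 5 = -1543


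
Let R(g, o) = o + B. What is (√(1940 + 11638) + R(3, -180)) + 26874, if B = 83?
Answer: 26777 + √13578 ≈ 26894.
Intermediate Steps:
R(g, o) = 83 + o (R(g, o) = o + 83 = 83 + o)
(√(1940 + 11638) + R(3, -180)) + 26874 = (√(1940 + 11638) + (83 - 180)) + 26874 = (√13578 - 97) + 26874 = (-97 + √13578) + 26874 = 26777 + √13578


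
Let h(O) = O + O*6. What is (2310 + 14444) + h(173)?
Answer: 17965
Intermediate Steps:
h(O) = 7*O (h(O) = O + 6*O = 7*O)
(2310 + 14444) + h(173) = (2310 + 14444) + 7*173 = 16754 + 1211 = 17965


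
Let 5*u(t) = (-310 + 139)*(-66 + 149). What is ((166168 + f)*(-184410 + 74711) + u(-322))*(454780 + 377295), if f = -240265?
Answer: 6763408445678130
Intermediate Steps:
u(t) = -14193/5 (u(t) = ((-310 + 139)*(-66 + 149))/5 = (-171*83)/5 = (⅕)*(-14193) = -14193/5)
((166168 + f)*(-184410 + 74711) + u(-322))*(454780 + 377295) = ((166168 - 240265)*(-184410 + 74711) - 14193/5)*(454780 + 377295) = (-74097*(-109699) - 14193/5)*832075 = (8128366803 - 14193/5)*832075 = (40641819822/5)*832075 = 6763408445678130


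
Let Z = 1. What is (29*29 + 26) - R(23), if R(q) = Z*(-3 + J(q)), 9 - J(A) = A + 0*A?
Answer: 884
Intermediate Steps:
J(A) = 9 - A (J(A) = 9 - (A + 0*A) = 9 - (A + 0) = 9 - A)
R(q) = 6 - q (R(q) = 1*(-3 + (9 - q)) = 1*(6 - q) = 6 - q)
(29*29 + 26) - R(23) = (29*29 + 26) - (6 - 1*23) = (841 + 26) - (6 - 23) = 867 - 1*(-17) = 867 + 17 = 884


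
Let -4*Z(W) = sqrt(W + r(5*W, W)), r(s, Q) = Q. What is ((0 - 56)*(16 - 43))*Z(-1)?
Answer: -378*I*sqrt(2) ≈ -534.57*I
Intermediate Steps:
Z(W) = -sqrt(2)*sqrt(W)/4 (Z(W) = -sqrt(W + W)/4 = -sqrt(2)*sqrt(W)/4)
((0 - 56)*(16 - 43))*Z(-1) = ((0 - 56)*(16 - 43))*(-sqrt(2)*sqrt(-1)/4) = (-56*(-27))*(-sqrt(2)*I/4) = 1512*(-I*sqrt(2)/4) = -378*I*sqrt(2)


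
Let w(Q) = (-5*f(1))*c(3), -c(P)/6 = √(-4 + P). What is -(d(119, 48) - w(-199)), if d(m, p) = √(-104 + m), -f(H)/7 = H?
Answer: -√15 - 210*I ≈ -3.873 - 210.0*I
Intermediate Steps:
f(H) = -7*H
c(P) = -6*√(-4 + P)
w(Q) = -210*I (w(Q) = (-(-35))*(-6*√(-4 + 3)) = (-5*(-7))*(-6*I) = 35*(-6*I) = -210*I)
-(d(119, 48) - w(-199)) = -(√(-104 + 119) - (-210)*I) = -(√15 + 210*I) = -√15 - 210*I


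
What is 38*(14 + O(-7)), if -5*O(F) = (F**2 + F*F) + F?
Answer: -798/5 ≈ -159.60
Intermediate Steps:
O(F) = -2*F**2/5 - F/5 (O(F) = -((F**2 + F*F) + F)/5 = -((F**2 + F**2) + F)/5 = -(2*F**2 + F)/5 = -(F + 2*F**2)/5 = -2*F**2/5 - F/5)
38*(14 + O(-7)) = 38*(14 - 1/5*(-7)*(1 + 2*(-7))) = 38*(14 - 1/5*(-7)*(1 - 14)) = 38*(14 - 1/5*(-7)*(-13)) = 38*(14 - 91/5) = 38*(-21/5) = -798/5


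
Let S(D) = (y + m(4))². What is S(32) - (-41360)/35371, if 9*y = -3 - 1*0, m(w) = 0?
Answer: 407611/318339 ≈ 1.2804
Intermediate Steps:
y = -⅓ (y = (-3 - 1*0)/9 = (-3 + 0)/9 = (⅑)*(-3) = -⅓ ≈ -0.33333)
S(D) = ⅑ (S(D) = (-⅓ + 0)² = (-⅓)² = ⅑)
S(32) - (-41360)/35371 = ⅑ - (-41360)/35371 = ⅑ - 1*(-41360/35371) = ⅑ + 41360/35371 = 407611/318339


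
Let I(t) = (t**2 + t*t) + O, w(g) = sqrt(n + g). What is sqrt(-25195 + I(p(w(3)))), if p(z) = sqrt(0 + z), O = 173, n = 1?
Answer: I*sqrt(25018) ≈ 158.17*I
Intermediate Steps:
w(g) = sqrt(1 + g)
p(z) = sqrt(z)
I(t) = 173 + 2*t**2 (I(t) = (t**2 + t*t) + 173 = (t**2 + t**2) + 173 = 2*t**2 + 173 = 173 + 2*t**2)
sqrt(-25195 + I(p(w(3)))) = sqrt(-25195 + (173 + 2*(sqrt(sqrt(1 + 3)))**2)) = sqrt(-25195 + (173 + 2*(sqrt(sqrt(4)))**2)) = sqrt(-25195 + (173 + 2*(sqrt(2))**2)) = sqrt(-25195 + (173 + 2*2)) = sqrt(-25195 + (173 + 4)) = sqrt(-25195 + 177) = sqrt(-25018) = I*sqrt(25018)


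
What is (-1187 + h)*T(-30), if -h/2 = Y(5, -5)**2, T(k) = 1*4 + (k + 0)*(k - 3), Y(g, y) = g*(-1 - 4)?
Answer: -2422378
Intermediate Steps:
Y(g, y) = -5*g (Y(g, y) = g*(-5) = -5*g)
T(k) = 4 + k*(-3 + k)
h = -1250 (h = -2*(-5*5)**2 = -2*(-25)**2 = -2*625 = -1250)
(-1187 + h)*T(-30) = (-1187 - 1250)*(4 + (-30)**2 - 3*(-30)) = -2437*(4 + 900 + 90) = -2437*994 = -2422378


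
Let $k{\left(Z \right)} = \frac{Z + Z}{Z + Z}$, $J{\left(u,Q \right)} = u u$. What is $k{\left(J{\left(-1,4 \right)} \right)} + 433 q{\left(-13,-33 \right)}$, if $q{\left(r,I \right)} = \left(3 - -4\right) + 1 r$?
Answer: $-2597$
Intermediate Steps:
$J{\left(u,Q \right)} = u^{2}$
$q{\left(r,I \right)} = 7 + r$ ($q{\left(r,I \right)} = \left(3 + 4\right) + r = 7 + r$)
$k{\left(Z \right)} = 1$ ($k{\left(Z \right)} = \frac{2 Z}{2 Z} = 2 Z \frac{1}{2 Z} = 1$)
$k{\left(J{\left(-1,4 \right)} \right)} + 433 q{\left(-13,-33 \right)} = 1 + 433 \left(7 - 13\right) = 1 + 433 \left(-6\right) = 1 - 2598 = -2597$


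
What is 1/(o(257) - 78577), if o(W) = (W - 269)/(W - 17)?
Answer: -20/1571541 ≈ -1.2726e-5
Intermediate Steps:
o(W) = (-269 + W)/(-17 + W)
1/(o(257) - 78577) = 1/((-269 + 257)/(-17 + 257) - 78577) = 1/(-12/240 - 78577) = 1/((1/240)*(-12) - 78577) = 1/(-1/20 - 78577) = 1/(-1571541/20) = -20/1571541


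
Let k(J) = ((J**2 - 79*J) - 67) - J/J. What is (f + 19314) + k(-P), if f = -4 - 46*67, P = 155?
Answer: 52430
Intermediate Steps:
k(J) = -68 + J**2 - 79*J (k(J) = (-67 + J**2 - 79*J) - 1*1 = (-67 + J**2 - 79*J) - 1 = -68 + J**2 - 79*J)
f = -3086 (f = -4 - 3082 = -3086)
(f + 19314) + k(-P) = (-3086 + 19314) + (-68 + (-1*155)**2 - (-79)*155) = 16228 + (-68 + (-155)**2 - 79*(-155)) = 16228 + (-68 + 24025 + 12245) = 16228 + 36202 = 52430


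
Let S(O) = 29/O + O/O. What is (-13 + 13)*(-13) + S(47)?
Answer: 76/47 ≈ 1.6170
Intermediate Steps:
S(O) = 1 + 29/O (S(O) = 29/O + 1 = 1 + 29/O)
(-13 + 13)*(-13) + S(47) = (-13 + 13)*(-13) + (29 + 47)/47 = 0*(-13) + (1/47)*76 = 0 + 76/47 = 76/47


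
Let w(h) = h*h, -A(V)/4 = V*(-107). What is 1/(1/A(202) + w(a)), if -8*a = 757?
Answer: 691648/6192940551 ≈ 0.00011168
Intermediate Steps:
a = -757/8 (a = -⅛*757 = -757/8 ≈ -94.625)
A(V) = 428*V (A(V) = -4*V*(-107) = -(-428)*V = 428*V)
w(h) = h²
1/(1/A(202) + w(a)) = 1/(1/(428*202) + (-757/8)²) = 1/(1/86456 + 573049/64) = 1/(6192940551/691648) = 691648/6192940551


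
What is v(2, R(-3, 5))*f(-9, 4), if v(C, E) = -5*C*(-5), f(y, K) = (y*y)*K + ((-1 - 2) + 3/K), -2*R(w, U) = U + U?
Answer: 32175/2 ≈ 16088.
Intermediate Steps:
R(w, U) = -U (R(w, U) = -(U + U)/2 = -U)
f(y, K) = -3 + 3/K + K*y² (f(y, K) = y²*K + (-3 + 3/K) = K*y² + (-3 + 3/K) = -3 + 3/K + K*y²)
v(C, E) = 25*C
v(2, R(-3, 5))*f(-9, 4) = (25*2)*(-3 + 3/4 + 4*(-9)²) = 50*(-3 + 3*(¼) + 4*81) = 50*(-3 + ¾ + 324) = 50*(1287/4) = 32175/2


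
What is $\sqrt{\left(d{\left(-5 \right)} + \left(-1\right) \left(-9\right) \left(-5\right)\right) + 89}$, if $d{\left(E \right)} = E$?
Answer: $\sqrt{39} \approx 6.245$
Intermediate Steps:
$\sqrt{\left(d{\left(-5 \right)} + \left(-1\right) \left(-9\right) \left(-5\right)\right) + 89} = \sqrt{\left(-5 + \left(-1\right) \left(-9\right) \left(-5\right)\right) + 89} = \sqrt{\left(-5 + 9 \left(-5\right)\right) + 89} = \sqrt{\left(-5 - 45\right) + 89} = \sqrt{-50 + 89} = \sqrt{39}$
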